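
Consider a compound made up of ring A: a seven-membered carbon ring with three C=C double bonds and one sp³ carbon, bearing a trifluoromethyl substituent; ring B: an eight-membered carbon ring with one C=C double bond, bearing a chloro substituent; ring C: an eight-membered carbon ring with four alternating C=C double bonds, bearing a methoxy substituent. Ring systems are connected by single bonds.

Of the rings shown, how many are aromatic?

Ring A has one sp³ carbon, so it is not fully conjugated — not aromatic (cycloheptatriene).
Ring B has six sp³ carbons, so it is not fully conjugated — not aromatic (cyclooctene).
Ring C has only sp² ring atoms; a planar conformation would have a fully conjugated π system of 8 electrons. But 8 = 4(2), which is 4n not 4n+2, so ring C is not aromatic (cyclooctatetraene) — cyclooctatetraene distorts into a non-planar tub to avoid antiaromaticity.
No ring is aromatic. Total: 0.

0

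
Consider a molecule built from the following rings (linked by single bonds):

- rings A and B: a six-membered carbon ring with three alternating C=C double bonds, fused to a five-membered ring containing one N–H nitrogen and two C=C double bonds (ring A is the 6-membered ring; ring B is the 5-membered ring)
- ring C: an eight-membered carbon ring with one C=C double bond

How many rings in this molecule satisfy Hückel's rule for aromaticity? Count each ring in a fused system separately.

2

Rings A and B form a fused bicyclic system (with one N–H) with 9 sp² atoms and 10 π electrons from ring double bonds plus a heteroatom lone pair. 10 = 4(2)+2, so the system is aromatic and both rings count as aromatic (indole).
Ring C has six sp³ carbons, so it is not fully conjugated — not aromatic (cyclooctene).
Aromatic: A, B. Total: 2.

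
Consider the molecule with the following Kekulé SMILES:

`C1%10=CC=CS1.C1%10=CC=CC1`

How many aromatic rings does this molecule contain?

1

The SMILES encodes a five-membered ring of four carbons and one sulfur, with two C=C double bonds; a five-membered carbon ring with two conjugated C=C double bonds and one sp³ carbon.
The 5-membered ring with one sulfur is planar and fully conjugated; 2 ring double bonds (4 π electrons) plus a heteroatom lone pair (2) give 6 π electrons. Since 6 = 4n+2 (n=1), it is aromatic (thiophene).
The 5-membered ring has one sp³ carbon, so it is not fully conjugated — not aromatic (cyclopentadiene).
1 of the 2 rings is aromatic. Total: 1.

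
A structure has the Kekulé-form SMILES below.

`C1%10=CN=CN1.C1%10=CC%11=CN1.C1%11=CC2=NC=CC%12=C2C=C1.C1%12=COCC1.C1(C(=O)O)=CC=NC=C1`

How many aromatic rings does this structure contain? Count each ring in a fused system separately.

The SMILES encodes a five-membered ring with nitrogens at positions 1 and 3 (one bearing H, one in a C=N bond) and two double bonds; a five-membered ring of four carbons and one nitrogen bearing a hydrogen, with two C=C double bonds; two fused six-membered rings, each with three alternating double bonds; one ring is all carbon and the other has one ring nitrogen; a five-membered ring of four carbons and one oxygen, with one C=C double bond and two sp³ carbons; a six-membered ring of five carbons and one nitrogen with three alternating double bonds.
The 5-membered ring with two nitrogens (one N–H, one =N–) is planar and fully conjugated; 2 ring double bonds (4 π electrons) plus a heteroatom lone pair (2) give 6 π electrons. 6 = 4(1)+2, so it is aromatic (imidazole).
The 5-membered ring with one N–H is fully conjugated (every ring atom contributes a p orbital); 2 ring double bonds (4 π electrons) plus a heteroatom lone pair (2) give 6 π electrons. 6 = 4(1)+2, so it is aromatic (pyrrole).
The fused 6/6-membered bicyclic (with one nitrogen) is a single π system with 10 sp² atoms and 10 π electrons from ring double bonds. 10 = 4(2)+2, so the system is aromatic and both rings count as aromatic (quinoline).
The 5-membered ring with one oxygen has two sp³ carbons, so it is not fully conjugated — not aromatic (2,3-dihydrofuran).
The 6-membered ring with one nitrogen has a continuous p-orbital overlap around the ring; 3 ring double bonds give 6 π electrons. 6 = 4(1)+2, so it is aromatic (pyridine).
5 of the 6 rings are aromatic. Total: 5.

5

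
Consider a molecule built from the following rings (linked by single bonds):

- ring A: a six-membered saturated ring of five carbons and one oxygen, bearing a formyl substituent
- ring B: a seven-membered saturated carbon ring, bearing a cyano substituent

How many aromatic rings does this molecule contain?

0

Ring A has only sp³ atoms, so it is not fully conjugated — not aromatic (tetrahydropyran).
Ring B has only sp³ atoms, so it is not fully conjugated — not aromatic (cycloheptane).
No ring is aromatic. Total: 0.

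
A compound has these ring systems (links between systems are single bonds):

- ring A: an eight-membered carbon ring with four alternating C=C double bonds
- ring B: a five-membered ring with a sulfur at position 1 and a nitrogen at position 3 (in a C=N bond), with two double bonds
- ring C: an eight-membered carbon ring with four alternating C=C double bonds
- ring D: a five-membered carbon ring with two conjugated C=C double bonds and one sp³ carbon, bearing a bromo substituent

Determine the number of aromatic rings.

Ring A has only sp² ring atoms; a planar conformation would have a fully conjugated π system of 8 electrons. But 8 = 4(2), which is 4n not 4n+2, so ring A is not aromatic (cyclooctatetraene) — cyclooctatetraene distorts into a non-planar tub to avoid antiaromaticity.
Ring B is fully conjugated (every ring atom contributes a p orbital); 2 ring double bonds (4 π electrons) plus a heteroatom lone pair (2) give 6 π electrons. 6 = 4(1)+2, so ring B is aromatic (thiazole).
Ring C has only sp² ring atoms; a planar conformation would have a fully conjugated π system of 8 electrons. But 8 = 4(2), which is 4n not 4n+2, so ring C is not aromatic (cyclooctatetraene) — cyclooctatetraene distorts into a non-planar tub to avoid antiaromaticity.
Ring D has one sp³ carbon, so it is not fully conjugated — not aromatic (cyclopentadiene).
Aromatic: B. Total: 1.

1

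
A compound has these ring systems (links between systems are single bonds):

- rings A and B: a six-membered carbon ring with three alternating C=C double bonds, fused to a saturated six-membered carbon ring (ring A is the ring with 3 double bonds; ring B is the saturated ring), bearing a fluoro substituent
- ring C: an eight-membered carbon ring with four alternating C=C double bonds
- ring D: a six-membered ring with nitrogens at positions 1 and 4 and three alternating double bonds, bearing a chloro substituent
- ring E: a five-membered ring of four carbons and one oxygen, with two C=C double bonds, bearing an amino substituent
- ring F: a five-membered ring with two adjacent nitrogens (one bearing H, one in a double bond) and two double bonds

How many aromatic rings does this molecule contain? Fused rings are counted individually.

4

Ring A has a continuous p-orbital overlap around the ring; 3 ring double bonds give 6 π electrons. Since 6 = 4n+2 (n=1), ring A is aromatic (benzene ring).
Ring B has four sp³ carbons, so it is not fully conjugated — not aromatic (cyclohexane ring).
Ring C has only sp² ring atoms; a planar conformation would have a fully conjugated π system of 8 electrons. But 8 = 4(2), which is 4n not 4n+2, so ring C is not aromatic (cyclooctatetraene) — cyclooctatetraene distorts into a non-planar tub to avoid antiaromaticity.
Ring D is planar and fully conjugated; 3 ring double bonds give 6 π electrons. 6 = 4(1)+2, so ring D is aromatic (pyrazine).
Ring E is planar and fully conjugated; 2 ring double bonds (4 π electrons) plus a heteroatom lone pair (2) give 6 π electrons. 6 = 4(1)+2, so ring E is aromatic (furan).
Ring F has a continuous p-orbital overlap around the ring; 2 ring double bonds (4 π electrons) plus a heteroatom lone pair (2) give 6 π electrons. 6 = 4(1)+2, so ring F is aromatic (pyrazole).
Aromatic: A, D, E, F. Total: 4.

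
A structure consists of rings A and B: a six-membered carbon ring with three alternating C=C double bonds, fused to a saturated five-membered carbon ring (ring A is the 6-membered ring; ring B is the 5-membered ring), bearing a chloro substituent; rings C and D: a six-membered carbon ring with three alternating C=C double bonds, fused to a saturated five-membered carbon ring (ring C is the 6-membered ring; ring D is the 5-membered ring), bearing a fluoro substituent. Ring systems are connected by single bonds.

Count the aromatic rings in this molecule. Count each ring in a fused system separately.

2

Ring A is fully conjugated (every ring atom contributes a p orbital); 3 ring double bonds give 6 π electrons. Since 6 = 4n+2 (n=1), ring A is aromatic (benzene ring).
Ring B has three sp³ carbons, so it is not fully conjugated — not aromatic (cyclopentane ring).
Ring C is planar and fully conjugated; 3 ring double bonds give 6 π electrons. 6 = 4(1)+2, so ring C is aromatic (benzene ring).
Ring D has three sp³ carbons, so it is not fully conjugated — not aromatic (cyclopentane ring).
Aromatic: A, C. Total: 2.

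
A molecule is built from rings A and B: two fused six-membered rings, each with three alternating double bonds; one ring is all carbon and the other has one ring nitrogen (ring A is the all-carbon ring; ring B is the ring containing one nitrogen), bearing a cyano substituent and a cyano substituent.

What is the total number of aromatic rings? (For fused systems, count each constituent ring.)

2

Rings A and B form a fused bicyclic system (with one nitrogen) with 10 sp² atoms and 10 π electrons from ring double bonds. 10 = 4(2)+2, so the system is aromatic and both rings count as aromatic (quinoline).
Aromatic: A, B. Total: 2.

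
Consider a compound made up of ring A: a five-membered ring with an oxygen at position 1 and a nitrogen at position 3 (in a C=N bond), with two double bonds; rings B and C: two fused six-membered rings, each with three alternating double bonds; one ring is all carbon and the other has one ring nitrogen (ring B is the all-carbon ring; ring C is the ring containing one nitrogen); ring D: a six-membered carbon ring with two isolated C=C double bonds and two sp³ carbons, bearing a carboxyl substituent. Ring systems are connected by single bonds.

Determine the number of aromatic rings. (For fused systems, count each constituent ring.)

Ring A is planar and fully conjugated; 2 ring double bonds (4 π electrons) plus a heteroatom lone pair (2) give 6 π electrons. 6 = 4(1)+2, so ring A is aromatic (oxazole).
Rings B and C form a fused bicyclic system (with one nitrogen) with 10 sp² atoms and 10 π electrons from ring double bonds. 10 = 4(2)+2, so the system is aromatic and both rings count as aromatic (quinoline).
Ring D has two sp³ carbons, so it is not fully conjugated — not aromatic (1,4-cyclohexadiene).
Aromatic: A, B, C. Total: 3.

3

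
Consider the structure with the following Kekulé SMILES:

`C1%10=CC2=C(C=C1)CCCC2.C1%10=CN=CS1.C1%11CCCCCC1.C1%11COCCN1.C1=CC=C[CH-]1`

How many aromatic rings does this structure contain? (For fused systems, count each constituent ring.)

The SMILES encodes a six-membered carbon ring with three alternating C=C double bonds, fused to a saturated six-membered carbon ring; a five-membered ring with a sulfur at position 1 and a nitrogen at position 3 (in a C=N bond), with two double bonds; a seven-membered saturated carbon ring; a six-membered saturated ring with an oxygen and an N–H nitrogen at positions 1 and 4; a five-membered all-carbon ring bearing a negative charge on one carbon, with two C=C double bonds.
The 6-membered ring has a continuous p-orbital overlap around the ring; 3 ring double bonds give 6 π electrons. Since 6 = 4n+2 (n=1), it is aromatic (benzene ring).
The second 6-membered ring has four sp³ carbons, so it is not fully conjugated — not aromatic (cyclohexane ring).
The 5-membered ring with one sulfur and one =N– is fully conjugated (every ring atom contributes a p orbital); 2 ring double bonds (4 π electrons) plus a heteroatom lone pair (2) give 6 π electrons. Since 6 = 4n+2 (n=1), it is aromatic (thiazole).
The 7-membered ring has only sp³ atoms, so it is not fully conjugated — not aromatic (cycloheptane).
The 6-membered ring with one oxygen and one N–H (1,4) has only sp³ atoms, so it is not fully conjugated — not aromatic (morpholine).
The 5-membered ring has a continuous p-orbital overlap around the ring; 2 ring double bonds (4 π electrons) plus the carbanion lone pair (2) give 6 π electrons. That satisfies 4n+2 with n=1, so it is aromatic (cyclopentadienyl anion).
3 of the 6 rings are aromatic. Total: 3.

3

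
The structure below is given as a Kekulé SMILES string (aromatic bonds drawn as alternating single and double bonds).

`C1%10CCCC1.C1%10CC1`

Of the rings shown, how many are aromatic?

0

The SMILES encodes a five-membered saturated carbon ring; a three-membered saturated carbon ring.
The 5-membered ring has only sp³ atoms, so it is not fully conjugated — not aromatic (cyclopentane).
The 3-membered ring has only sp³ atoms, so it is not fully conjugated — not aromatic (cyclopropane).
None of the rings are aromatic. Total: 0.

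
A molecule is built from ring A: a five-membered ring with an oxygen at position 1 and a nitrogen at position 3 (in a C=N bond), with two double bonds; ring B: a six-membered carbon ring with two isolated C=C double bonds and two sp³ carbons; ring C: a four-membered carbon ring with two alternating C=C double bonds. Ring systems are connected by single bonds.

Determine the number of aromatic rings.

1

Ring A is fully conjugated (every ring atom contributes a p orbital); 2 ring double bonds (4 π electrons) plus a heteroatom lone pair (2) give 6 π electrons. That satisfies 4n+2 with n=1, so ring A is aromatic (oxazole).
Ring B has two sp³ carbons, so it is not fully conjugated — not aromatic (1,4-cyclohexadiene).
Ring C has only sp² ring atoms; a planar conformation would have a fully conjugated π system of 4 electrons. But 4 = 4(1), which is 4n not 4n+2, so ring C is not aromatic (cyclobutadiene) — cyclobutadiene is antiaromatic and distorts to a rectangle.
Aromatic: A. Total: 1.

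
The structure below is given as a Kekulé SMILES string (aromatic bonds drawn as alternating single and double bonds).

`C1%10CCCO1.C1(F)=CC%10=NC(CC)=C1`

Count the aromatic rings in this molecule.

1

The SMILES encodes a five-membered saturated ring of four carbons and one oxygen; a six-membered ring of five carbons and one nitrogen with three alternating double bonds.
The 5-membered ring with one oxygen has only sp³ atoms, so it is not fully conjugated — not aromatic (tetrahydrofuran).
The 6-membered ring with one nitrogen has a continuous p-orbital overlap around the ring; 3 ring double bonds give 6 π electrons. Since 6 = 4n+2 (n=1), it is aromatic (pyridine).
1 of the 2 rings is aromatic. Total: 1.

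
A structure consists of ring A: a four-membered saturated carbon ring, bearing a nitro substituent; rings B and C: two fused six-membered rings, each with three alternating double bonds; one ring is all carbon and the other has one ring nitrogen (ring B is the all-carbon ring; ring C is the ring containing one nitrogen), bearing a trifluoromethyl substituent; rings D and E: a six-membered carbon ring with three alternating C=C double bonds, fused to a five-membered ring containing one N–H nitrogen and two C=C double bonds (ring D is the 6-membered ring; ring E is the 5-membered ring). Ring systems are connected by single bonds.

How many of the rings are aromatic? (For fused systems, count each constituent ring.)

Ring A has only sp³ atoms, so it is not fully conjugated — not aromatic (cyclobutane).
Rings B and C form a fused bicyclic system (with one nitrogen) with 10 sp² atoms and 10 π electrons from ring double bonds. 10 = 4(2)+2, so the system is aromatic and both rings count as aromatic (quinoline).
Rings D and E form a fused bicyclic system (with one N–H) with 9 sp² atoms and 10 π electrons from ring double bonds plus a heteroatom lone pair. 10 = 4(2)+2, so the system is aromatic and both rings count as aromatic (indole).
Aromatic: B, C, D, E. Total: 4.

4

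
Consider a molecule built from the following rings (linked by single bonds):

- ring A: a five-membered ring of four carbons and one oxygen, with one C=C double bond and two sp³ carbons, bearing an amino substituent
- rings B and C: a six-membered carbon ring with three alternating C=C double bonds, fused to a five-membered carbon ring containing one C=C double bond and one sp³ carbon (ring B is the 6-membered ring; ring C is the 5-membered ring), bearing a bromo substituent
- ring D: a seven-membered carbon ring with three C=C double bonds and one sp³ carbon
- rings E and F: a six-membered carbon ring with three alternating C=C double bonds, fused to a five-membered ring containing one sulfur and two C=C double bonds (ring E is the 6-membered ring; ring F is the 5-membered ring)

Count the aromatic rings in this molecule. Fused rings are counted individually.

Ring A has two sp³ carbons, so it is not fully conjugated — not aromatic (2,3-dihydrofuran).
Ring B is planar and fully conjugated; 3 ring double bonds give 6 π electrons. That satisfies 4n+2 with n=1, so ring B is aromatic (benzene ring).
Ring C has one sp³ carbon, so it is not fully conjugated — not aromatic (cyclopentene ring).
Ring D has one sp³ carbon, so it is not fully conjugated — not aromatic (cycloheptatriene).
Rings E and F form a fused bicyclic system (with one sulfur) with 9 sp² atoms and 10 π electrons from ring double bonds plus a heteroatom lone pair. 10 = 4(2)+2, so the system is aromatic and both rings count as aromatic (benzothiophene).
Aromatic: B, E, F. Total: 3.

3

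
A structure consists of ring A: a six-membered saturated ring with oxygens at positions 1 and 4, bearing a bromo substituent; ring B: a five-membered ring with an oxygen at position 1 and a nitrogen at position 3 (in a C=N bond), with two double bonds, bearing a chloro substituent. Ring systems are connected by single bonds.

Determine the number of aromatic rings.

Ring A has only sp³ atoms, so it is not fully conjugated — not aromatic (1,4-dioxane).
Ring B is planar and fully conjugated; 2 ring double bonds (4 π electrons) plus a heteroatom lone pair (2) give 6 π electrons. 6 = 4(1)+2, so ring B is aromatic (oxazole).
Aromatic: B. Total: 1.

1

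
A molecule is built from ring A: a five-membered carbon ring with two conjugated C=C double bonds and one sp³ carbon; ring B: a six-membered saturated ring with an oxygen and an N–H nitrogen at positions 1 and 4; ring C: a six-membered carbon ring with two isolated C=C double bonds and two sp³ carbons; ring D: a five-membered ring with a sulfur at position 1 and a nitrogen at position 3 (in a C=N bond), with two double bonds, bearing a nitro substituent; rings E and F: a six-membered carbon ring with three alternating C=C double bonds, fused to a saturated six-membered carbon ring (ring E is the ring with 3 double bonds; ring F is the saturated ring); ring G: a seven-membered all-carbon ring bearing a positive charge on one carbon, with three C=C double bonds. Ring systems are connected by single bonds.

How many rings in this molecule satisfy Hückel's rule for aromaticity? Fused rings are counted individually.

3

Ring A has one sp³ carbon, so it is not fully conjugated — not aromatic (cyclopentadiene).
Ring B has only sp³ atoms, so it is not fully conjugated — not aromatic (morpholine).
Ring C has two sp³ carbons, so it is not fully conjugated — not aromatic (1,4-cyclohexadiene).
Ring D is fully conjugated (every ring atom contributes a p orbital); 2 ring double bonds (4 π electrons) plus a heteroatom lone pair (2) give 6 π electrons. Since 6 = 4n+2 (n=1), ring D is aromatic (thiazole).
Ring E is fully conjugated (every ring atom contributes a p orbital); 3 ring double bonds give 6 π electrons. 6 = 4(1)+2, so ring E is aromatic (benzene ring).
Ring F has four sp³ carbons, so it is not fully conjugated — not aromatic (cyclohexane ring).
Ring G has a continuous p-orbital overlap around the ring; 3 ring double bonds (6 π electrons) plus the carbocation's empty p orbital (0, but keeps the ring conjugated) give 6 π electrons. Since 6 = 4n+2 (n=1), ring G is aromatic (tropylium cation).
Aromatic: D, E, G. Total: 3.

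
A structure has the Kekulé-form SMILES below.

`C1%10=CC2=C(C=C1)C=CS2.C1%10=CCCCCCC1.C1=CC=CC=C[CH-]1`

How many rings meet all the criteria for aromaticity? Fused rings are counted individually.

2

The SMILES encodes a six-membered carbon ring with three alternating C=C double bonds, fused to a five-membered ring containing one sulfur and two C=C double bonds; an eight-membered carbon ring with one C=C double bond; a seven-membered all-carbon ring bearing a negative charge on one carbon, with three C=C double bonds.
The fused 6/5-membered bicyclic (with one sulfur) is a single π system with 9 sp² atoms and 10 π electrons from ring double bonds plus a heteroatom lone pair. 10 = 4(2)+2, so the system is aromatic and both rings count as aromatic (benzothiophene).
The 8-membered ring has six sp³ carbons, so it is not fully conjugated — not aromatic (cyclooctene).
The 7-membered ring has only sp² ring atoms; a planar conformation would have a fully conjugated π system of 8 electrons. But 8 = 4(2), which is 4n not 4n+2, so it is not aromatic (cycloheptatrienyl anion).
2 of the 4 rings are aromatic. Total: 2.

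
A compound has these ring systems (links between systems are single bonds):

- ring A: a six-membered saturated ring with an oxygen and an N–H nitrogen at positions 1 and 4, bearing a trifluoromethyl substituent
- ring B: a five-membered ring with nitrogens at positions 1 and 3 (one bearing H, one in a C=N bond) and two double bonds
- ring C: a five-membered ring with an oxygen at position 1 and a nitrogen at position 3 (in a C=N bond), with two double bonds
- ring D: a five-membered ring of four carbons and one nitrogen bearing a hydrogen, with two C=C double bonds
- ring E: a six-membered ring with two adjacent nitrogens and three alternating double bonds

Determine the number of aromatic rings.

4

Ring A has only sp³ atoms, so it is not fully conjugated — not aromatic (morpholine).
Ring B has a continuous p-orbital overlap around the ring; 2 ring double bonds (4 π electrons) plus a heteroatom lone pair (2) give 6 π electrons. That satisfies 4n+2 with n=1, so ring B is aromatic (imidazole).
Ring C is planar and fully conjugated; 2 ring double bonds (4 π electrons) plus a heteroatom lone pair (2) give 6 π electrons. Since 6 = 4n+2 (n=1), ring C is aromatic (oxazole).
Ring D is fully conjugated (every ring atom contributes a p orbital); 2 ring double bonds (4 π electrons) plus a heteroatom lone pair (2) give 6 π electrons. That satisfies 4n+2 with n=1, so ring D is aromatic (pyrrole).
Ring E has a continuous p-orbital overlap around the ring; 3 ring double bonds give 6 π electrons. Since 6 = 4n+2 (n=1), ring E is aromatic (pyridazine).
Aromatic: B, C, D, E. Total: 4.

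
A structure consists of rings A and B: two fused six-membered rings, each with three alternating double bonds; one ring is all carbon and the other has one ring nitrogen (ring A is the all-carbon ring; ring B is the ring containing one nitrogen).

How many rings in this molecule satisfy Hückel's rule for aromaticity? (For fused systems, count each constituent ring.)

2

Rings A and B form a fused bicyclic system (with one nitrogen) with 10 sp² atoms and 10 π electrons from ring double bonds. 10 = 4(2)+2, so the system is aromatic and both rings count as aromatic (quinoline).
Aromatic: A, B. Total: 2.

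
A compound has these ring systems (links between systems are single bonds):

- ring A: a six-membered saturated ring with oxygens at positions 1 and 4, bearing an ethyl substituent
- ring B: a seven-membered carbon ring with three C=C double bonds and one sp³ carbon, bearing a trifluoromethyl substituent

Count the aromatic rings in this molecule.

0

Ring A has only sp³ atoms, so it is not fully conjugated — not aromatic (1,4-dioxane).
Ring B has one sp³ carbon, so it is not fully conjugated — not aromatic (cycloheptatriene).
No ring is aromatic. Total: 0.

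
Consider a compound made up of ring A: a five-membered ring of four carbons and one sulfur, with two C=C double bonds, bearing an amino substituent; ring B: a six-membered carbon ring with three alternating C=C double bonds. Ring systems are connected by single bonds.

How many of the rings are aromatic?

2

Ring A is planar and fully conjugated; 2 ring double bonds (4 π electrons) plus a heteroatom lone pair (2) give 6 π electrons. 6 = 4(1)+2, so ring A is aromatic (thiophene).
Ring B has a continuous p-orbital overlap around the ring; 3 ring double bonds give 6 π electrons. Since 6 = 4n+2 (n=1), ring B is aromatic (benzene).
Aromatic: A, B. Total: 2.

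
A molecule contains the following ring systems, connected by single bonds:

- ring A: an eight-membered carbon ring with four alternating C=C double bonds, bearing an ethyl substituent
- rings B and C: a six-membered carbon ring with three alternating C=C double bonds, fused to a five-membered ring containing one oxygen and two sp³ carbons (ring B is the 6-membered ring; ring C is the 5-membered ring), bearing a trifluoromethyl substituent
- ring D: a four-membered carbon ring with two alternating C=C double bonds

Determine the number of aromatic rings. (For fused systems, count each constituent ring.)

Ring A has only sp² ring atoms; a planar conformation would have a fully conjugated π system of 8 electrons. But 8 = 4(2), which is 4n not 4n+2, so ring A is not aromatic (cyclooctatetraene) — cyclooctatetraene distorts into a non-planar tub to avoid antiaromaticity.
Ring B is planar and fully conjugated; 3 ring double bonds give 6 π electrons. That satisfies 4n+2 with n=1, so ring B is aromatic (benzene ring).
Ring C has two sp³ carbons, so it is not fully conjugated — not aromatic (oxolane ring).
Ring D has only sp² ring atoms; a planar conformation would have a fully conjugated π system of 4 electrons. But 4 = 4(1), which is 4n not 4n+2, so ring D is not aromatic (cyclobutadiene) — cyclobutadiene is antiaromatic and distorts to a rectangle.
Aromatic: B. Total: 1.

1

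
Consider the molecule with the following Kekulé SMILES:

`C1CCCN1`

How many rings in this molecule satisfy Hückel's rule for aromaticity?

The SMILES encodes a five-membered saturated ring of four carbons and one N–H nitrogen.
The 5-membered ring with one N–H has only sp³ atoms, so it is not fully conjugated — not aromatic (pyrrolidine).

0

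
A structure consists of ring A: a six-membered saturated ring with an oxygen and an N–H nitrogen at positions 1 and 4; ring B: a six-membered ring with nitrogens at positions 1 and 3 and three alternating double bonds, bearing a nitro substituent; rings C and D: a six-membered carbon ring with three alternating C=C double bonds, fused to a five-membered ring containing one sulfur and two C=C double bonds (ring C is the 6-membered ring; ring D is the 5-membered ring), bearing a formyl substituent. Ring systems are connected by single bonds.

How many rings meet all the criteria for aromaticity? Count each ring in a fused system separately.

3

Ring A has only sp³ atoms, so it is not fully conjugated — not aromatic (morpholine).
Ring B has a continuous p-orbital overlap around the ring; 3 ring double bonds give 6 π electrons. Since 6 = 4n+2 (n=1), ring B is aromatic (pyrimidine).
Rings C and D form a fused bicyclic system (with one sulfur) with 9 sp² atoms and 10 π electrons from ring double bonds plus a heteroatom lone pair. 10 = 4(2)+2, so the system is aromatic and both rings count as aromatic (benzothiophene).
Aromatic: B, C, D. Total: 3.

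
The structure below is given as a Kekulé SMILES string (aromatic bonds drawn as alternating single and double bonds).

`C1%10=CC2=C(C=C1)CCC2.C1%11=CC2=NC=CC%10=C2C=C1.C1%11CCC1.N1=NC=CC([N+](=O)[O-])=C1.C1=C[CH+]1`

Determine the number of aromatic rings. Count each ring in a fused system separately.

5

The SMILES encodes a six-membered carbon ring with three alternating C=C double bonds, fused to a saturated five-membered carbon ring; two fused six-membered rings, each with three alternating double bonds; one ring is all carbon and the other has one ring nitrogen; a four-membered saturated carbon ring; a six-membered ring with two adjacent nitrogens and three alternating double bonds; a three-membered all-carbon ring bearing a positive charge on one carbon, with one C=C double bond.
The 6-membered ring has a continuous p-orbital overlap around the ring; 3 ring double bonds give 6 π electrons. 6 = 4(1)+2, so it is aromatic (benzene ring).
The 5-membered ring has three sp³ carbons, so it is not fully conjugated — not aromatic (cyclopentane ring).
The fused 6/6-membered bicyclic (with one nitrogen) is a single π system with 10 sp² atoms and 10 π electrons from ring double bonds. 10 = 4(2)+2, so the system is aromatic and both rings count as aromatic (quinoline).
The 4-membered ring has only sp³ atoms, so it is not fully conjugated — not aromatic (cyclobutane).
The 6-membered ring with two nitrogens (1,2) is fully conjugated (every ring atom contributes a p orbital); 3 ring double bonds give 6 π electrons. 6 = 4(1)+2, so it is aromatic (pyridazine).
The 3-membered ring is fully conjugated (every ring atom contributes a p orbital); 1 ring double bond (2 π electrons) plus the carbocation's empty p orbital (0, but keeps the ring conjugated) give 2 π electrons. Since 2 = 4n+2 (n=0), it is aromatic (cyclopropenyl cation).
5 of the 7 rings are aromatic. Total: 5.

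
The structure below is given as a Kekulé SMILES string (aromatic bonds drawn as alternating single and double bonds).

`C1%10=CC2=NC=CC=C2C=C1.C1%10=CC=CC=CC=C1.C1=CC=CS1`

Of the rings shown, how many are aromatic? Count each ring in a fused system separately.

The SMILES encodes two fused six-membered rings, each with three alternating double bonds; one ring is all carbon and the other has one ring nitrogen; an eight-membered carbon ring with four alternating C=C double bonds; a five-membered ring of four carbons and one sulfur, with two C=C double bonds.
The fused 6/6-membered bicyclic (with one nitrogen) is a single π system with 10 sp² atoms and 10 π electrons from ring double bonds. 10 = 4(2)+2, so the system is aromatic and both rings count as aromatic (quinoline).
The 8-membered ring has only sp² ring atoms; a planar conformation would have a fully conjugated π system of 8 electrons. But 8 = 4(2), which is 4n not 4n+2, so it is not aromatic (cyclooctatetraene) — cyclooctatetraene distorts into a non-planar tub to avoid antiaromaticity.
The 5-membered ring with one sulfur is planar and fully conjugated; 2 ring double bonds (4 π electrons) plus a heteroatom lone pair (2) give 6 π electrons. That satisfies 4n+2 with n=1, so it is aromatic (thiophene).
3 of the 4 rings are aromatic. Total: 3.

3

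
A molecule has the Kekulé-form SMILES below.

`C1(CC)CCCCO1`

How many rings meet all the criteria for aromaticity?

The SMILES encodes a six-membered saturated ring of five carbons and one oxygen.
The 6-membered ring with one oxygen has only sp³ atoms, so it is not fully conjugated — not aromatic (tetrahydropyran).

0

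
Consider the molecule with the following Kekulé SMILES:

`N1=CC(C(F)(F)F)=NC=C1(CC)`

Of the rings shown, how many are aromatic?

1

The SMILES encodes a six-membered ring with nitrogens at positions 1 and 4 and three alternating double bonds.
The 6-membered ring with two nitrogens (1,4) has a continuous p-orbital overlap around the ring; 3 ring double bonds give 6 π electrons. 6 = 4(1)+2, so it is aromatic (pyrazine).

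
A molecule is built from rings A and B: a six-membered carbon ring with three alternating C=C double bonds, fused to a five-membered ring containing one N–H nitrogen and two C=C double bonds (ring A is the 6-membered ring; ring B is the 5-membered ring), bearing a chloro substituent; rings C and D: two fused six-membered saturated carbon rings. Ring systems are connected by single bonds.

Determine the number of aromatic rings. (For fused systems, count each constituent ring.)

2

Rings A and B form a fused bicyclic system (with one N–H) with 9 sp² atoms and 10 π electrons from ring double bonds plus a heteroatom lone pair. 10 = 4(2)+2, so the system is aromatic and both rings count as aromatic (indole).
Ring C has only sp³ atoms, so it is not fully conjugated — not aromatic (cyclohexane ring).
Ring D has only sp³ atoms, so it is not fully conjugated — not aromatic (cyclohexane ring).
Aromatic: A, B. Total: 2.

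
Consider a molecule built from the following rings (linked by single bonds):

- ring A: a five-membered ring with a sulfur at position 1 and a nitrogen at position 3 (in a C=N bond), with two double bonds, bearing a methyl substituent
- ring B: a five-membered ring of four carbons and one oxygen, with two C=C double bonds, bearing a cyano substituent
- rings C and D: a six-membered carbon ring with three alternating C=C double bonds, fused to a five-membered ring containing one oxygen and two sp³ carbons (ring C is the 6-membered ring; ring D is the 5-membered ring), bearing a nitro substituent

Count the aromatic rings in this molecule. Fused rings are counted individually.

Ring A is fully conjugated (every ring atom contributes a p orbital); 2 ring double bonds (4 π electrons) plus a heteroatom lone pair (2) give 6 π electrons. That satisfies 4n+2 with n=1, so ring A is aromatic (thiazole).
Ring B is planar and fully conjugated; 2 ring double bonds (4 π electrons) plus a heteroatom lone pair (2) give 6 π electrons. Since 6 = 4n+2 (n=1), ring B is aromatic (furan).
Ring C has a continuous p-orbital overlap around the ring; 3 ring double bonds give 6 π electrons. That satisfies 4n+2 with n=1, so ring C is aromatic (benzene ring).
Ring D has two sp³ carbons, so it is not fully conjugated — not aromatic (oxolane ring).
Aromatic: A, B, C. Total: 3.

3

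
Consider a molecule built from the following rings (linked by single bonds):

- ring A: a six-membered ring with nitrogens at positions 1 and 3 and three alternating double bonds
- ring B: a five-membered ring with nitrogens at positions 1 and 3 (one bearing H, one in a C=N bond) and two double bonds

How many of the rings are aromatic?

2

Ring A is fully conjugated (every ring atom contributes a p orbital); 3 ring double bonds give 6 π electrons. That satisfies 4n+2 with n=1, so ring A is aromatic (pyrimidine).
Ring B is fully conjugated (every ring atom contributes a p orbital); 2 ring double bonds (4 π electrons) plus a heteroatom lone pair (2) give 6 π electrons. That satisfies 4n+2 with n=1, so ring B is aromatic (imidazole).
Aromatic: A, B. Total: 2.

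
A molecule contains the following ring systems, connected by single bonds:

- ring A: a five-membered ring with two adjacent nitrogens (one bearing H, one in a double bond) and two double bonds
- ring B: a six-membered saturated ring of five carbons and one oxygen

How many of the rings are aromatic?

Ring A is fully conjugated (every ring atom contributes a p orbital); 2 ring double bonds (4 π electrons) plus a heteroatom lone pair (2) give 6 π electrons. That satisfies 4n+2 with n=1, so ring A is aromatic (pyrazole).
Ring B has only sp³ atoms, so it is not fully conjugated — not aromatic (tetrahydropyran).
Aromatic: A. Total: 1.

1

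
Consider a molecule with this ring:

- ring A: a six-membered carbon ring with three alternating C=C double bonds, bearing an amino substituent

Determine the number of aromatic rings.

1

Ring A is planar and fully conjugated; 3 ring double bonds give 6 π electrons. That satisfies 4n+2 with n=1, so ring A is aromatic (benzene).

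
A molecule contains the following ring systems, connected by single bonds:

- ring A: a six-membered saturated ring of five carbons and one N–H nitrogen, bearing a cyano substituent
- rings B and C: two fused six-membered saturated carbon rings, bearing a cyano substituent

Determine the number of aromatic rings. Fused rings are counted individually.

0

Ring A has only sp³ atoms, so it is not fully conjugated — not aromatic (piperidine).
Ring B has only sp³ atoms, so it is not fully conjugated — not aromatic (cyclohexane ring).
Ring C has only sp³ atoms, so it is not fully conjugated — not aromatic (cyclohexane ring).
No ring is aromatic. Total: 0.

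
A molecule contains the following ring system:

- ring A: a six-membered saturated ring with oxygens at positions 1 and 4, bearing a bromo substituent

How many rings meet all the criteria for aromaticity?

0

Ring A has only sp³ atoms, so it is not fully conjugated — not aromatic (1,4-dioxane).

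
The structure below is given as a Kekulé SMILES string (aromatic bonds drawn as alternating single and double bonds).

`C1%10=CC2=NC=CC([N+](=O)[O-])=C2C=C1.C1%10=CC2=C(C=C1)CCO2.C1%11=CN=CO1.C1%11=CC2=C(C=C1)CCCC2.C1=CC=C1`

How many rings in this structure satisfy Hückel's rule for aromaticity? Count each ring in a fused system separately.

5

The SMILES encodes two fused six-membered rings, each with three alternating double bonds; one ring is all carbon and the other has one ring nitrogen; a six-membered carbon ring with three alternating C=C double bonds, fused to a five-membered ring containing one oxygen and two sp³ carbons; a five-membered ring with an oxygen at position 1 and a nitrogen at position 3 (in a C=N bond), with two double bonds; a six-membered carbon ring with three alternating C=C double bonds, fused to a saturated six-membered carbon ring; a four-membered carbon ring with two alternating C=C double bonds.
The fused 6/6-membered bicyclic (with one nitrogen) is a single π system with 10 sp² atoms and 10 π electrons from ring double bonds. 10 = 4(2)+2, so the system is aromatic and both rings count as aromatic (quinoline).
The 6-membered ring has a continuous p-orbital overlap around the ring; 3 ring double bonds give 6 π electrons. That satisfies 4n+2 with n=1, so it is aromatic (benzene ring).
The 5-membered ring with one oxygen has two sp³ carbons, so it is not fully conjugated — not aromatic (oxolane ring).
The 5-membered ring with one oxygen and one =N– has a continuous p-orbital overlap around the ring; 2 ring double bonds (4 π electrons) plus a heteroatom lone pair (2) give 6 π electrons. 6 = 4(1)+2, so it is aromatic (oxazole).
The second 6-membered ring is fully conjugated (every ring atom contributes a p orbital); 3 ring double bonds give 6 π electrons. That satisfies 4n+2 with n=1, so it is aromatic (benzene ring).
The third 6-membered ring has four sp³ carbons, so it is not fully conjugated — not aromatic (cyclohexane ring).
The 4-membered ring has only sp² ring atoms; a planar conformation would have a fully conjugated π system of 4 electrons. But 4 = 4(1), which is 4n not 4n+2, so it is not aromatic (cyclobutadiene) — cyclobutadiene is antiaromatic and distorts to a rectangle.
5 of the 8 rings are aromatic. Total: 5.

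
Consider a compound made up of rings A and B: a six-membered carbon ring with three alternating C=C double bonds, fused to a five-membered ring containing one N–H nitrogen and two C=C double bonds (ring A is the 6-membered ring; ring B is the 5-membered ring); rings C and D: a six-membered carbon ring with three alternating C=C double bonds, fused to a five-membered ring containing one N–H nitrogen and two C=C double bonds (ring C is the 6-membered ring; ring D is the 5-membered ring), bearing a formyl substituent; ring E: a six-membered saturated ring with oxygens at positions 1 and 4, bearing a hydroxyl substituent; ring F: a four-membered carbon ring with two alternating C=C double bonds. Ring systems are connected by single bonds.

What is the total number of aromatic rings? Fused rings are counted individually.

Rings A and B form a fused bicyclic system (with one N–H) with 9 sp² atoms and 10 π electrons from ring double bonds plus a heteroatom lone pair. 10 = 4(2)+2, so the system is aromatic and both rings count as aromatic (indole).
Rings C and D form a fused bicyclic system (with one N–H) with 9 sp² atoms and 10 π electrons from ring double bonds plus a heteroatom lone pair. 10 = 4(2)+2, so the system is aromatic and both rings count as aromatic (indole).
Ring E has only sp³ atoms, so it is not fully conjugated — not aromatic (1,4-dioxane).
Ring F has only sp² ring atoms; a planar conformation would have a fully conjugated π system of 4 electrons. But 4 = 4(1), which is 4n not 4n+2, so ring F is not aromatic (cyclobutadiene) — cyclobutadiene is antiaromatic and distorts to a rectangle.
Aromatic: A, B, C, D. Total: 4.

4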